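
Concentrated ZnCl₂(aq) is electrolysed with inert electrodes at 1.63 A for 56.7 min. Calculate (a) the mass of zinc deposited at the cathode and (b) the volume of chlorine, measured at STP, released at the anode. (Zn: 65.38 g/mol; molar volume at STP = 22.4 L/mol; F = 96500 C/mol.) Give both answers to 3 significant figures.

1.88 g Zn; 0.644 L Cl₂

Q = 1.63 × 3402 = 5545 C; n(e⁻) = 5545 / 96500 = 0.05746 mol
Cathode: Zn²⁺ + 2e⁻ → Zn → n(Zn) = 0.05746/2 = 0.02873 mol → 1.88 g
Anode: 2Cl⁻ → Cl₂ + 2e⁻ → n(Cl₂) = 0.05746/2 = 0.02873 mol → 0.644 L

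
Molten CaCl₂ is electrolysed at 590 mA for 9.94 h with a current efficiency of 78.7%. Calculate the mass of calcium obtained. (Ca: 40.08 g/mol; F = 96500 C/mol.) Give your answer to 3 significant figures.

3.45 g

Q = 0.590 × 35784 = 21110 C
n(e⁻) = 21110 / 96500 = 0.2188 mol
Ca²⁺ + 2e⁻ → Ca, so theoretical m(Ca) = 0.1094 × 40.08 = 4.385 g
Actual mass = 78.7% × 4.385 = 3.45 g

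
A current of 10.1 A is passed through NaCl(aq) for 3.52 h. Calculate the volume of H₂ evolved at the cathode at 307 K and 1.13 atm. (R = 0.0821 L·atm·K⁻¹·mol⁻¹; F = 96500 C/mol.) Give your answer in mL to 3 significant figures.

14800 mL

Charge passed = 10.1 × 12672 = 1.280×10^5 C
Moles of electrons = 1.280×10^5 / 96500 = 1.326 mol
2H⁺ + 2e⁻ → H₂, so n(H₂) = 1.326 / 2 = 0.6630 mol
V = nRT/P = 0.6630 × 0.0821 × 307 / 1.13 = 14.79 L
= 14800 mL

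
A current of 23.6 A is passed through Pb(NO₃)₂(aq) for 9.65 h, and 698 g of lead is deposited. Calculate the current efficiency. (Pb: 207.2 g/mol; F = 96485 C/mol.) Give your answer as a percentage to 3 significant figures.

Q = 23.6 × 34740 = 8.199×10^5 C
n(e⁻) = 8.199×10^5 / 96485 = 8.498 mol
Pb²⁺ + 2e⁻ → Pb, so theoretical n(Pb) = 4.249 mol → 880.4 g
Efficiency = 698 / 880.4 = 0.7928 = 79.3%

79.3%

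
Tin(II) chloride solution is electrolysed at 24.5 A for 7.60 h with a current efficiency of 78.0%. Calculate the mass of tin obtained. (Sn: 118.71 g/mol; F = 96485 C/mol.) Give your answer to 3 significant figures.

322 g

Q = 24.5 × 27360 = 6.703×10^5 C
n(e⁻) = 6.703×10^5 / 96485 = 6.947 mol
Sn²⁺ + 2e⁻ → Sn, so theoretical m(Sn) = 3.474 × 118.71 = 412.4 g
Actual mass = 78.0% × 412.4 = 322 g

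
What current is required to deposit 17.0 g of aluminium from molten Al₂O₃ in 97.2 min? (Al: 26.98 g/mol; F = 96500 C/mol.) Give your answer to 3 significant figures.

n(Al) = 17.0 / 26.98 = 0.6301 mol
Al³⁺ + 3e⁻ → Al, so n(e⁻) = 3 × 0.6301 = 1.890 mol
Q = 1.890 × 96500 = 1.824×10^5 C
I = Q / t = 1.824×10^5 / 5832 s = 31.3 A

31.3 A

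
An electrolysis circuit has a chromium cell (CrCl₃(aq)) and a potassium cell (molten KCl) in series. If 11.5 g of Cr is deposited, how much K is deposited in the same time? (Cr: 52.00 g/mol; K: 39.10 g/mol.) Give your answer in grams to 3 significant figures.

n(Cr) = 11.5 / 52.00 = 0.2212 mol
Cr³⁺ + 3e⁻ → Cr, so n(e⁻) = 3 × 0.2212 = 0.6636 mol
Since the cells are in series, n(e⁻) in the K cell is also 0.6636 mol.
K⁺ + e⁻ → K, so n(K) = 0.6636 mol
m(K) = 0.6636 × 39.10 = 25.9 g

25.9 g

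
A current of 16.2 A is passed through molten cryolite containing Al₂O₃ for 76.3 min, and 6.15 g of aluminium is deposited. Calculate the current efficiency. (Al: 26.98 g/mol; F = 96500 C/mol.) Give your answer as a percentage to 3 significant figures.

89.0%

Q = 16.2 × 4578 = 74160 C
n(e⁻) = 74160 / 96500 = 0.7685 mol
Al³⁺ + 3e⁻ → Al, so theoretical n(Al) = 0.2562 mol → 6.912 g
Efficiency = 6.15 / 6.912 = 0.8898 = 89.0%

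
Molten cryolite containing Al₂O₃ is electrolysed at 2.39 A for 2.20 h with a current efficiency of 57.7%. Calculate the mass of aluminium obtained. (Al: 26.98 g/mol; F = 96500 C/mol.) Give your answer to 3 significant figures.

1.02 g

Q = 2.39 × 7920 = 18930 C
n(e⁻) = 18930 / 96500 = 0.1962 mol
Al³⁺ + 3e⁻ → Al, so theoretical m(Al) = 0.06540 × 26.98 = 1.764 g
Actual mass = 57.7% × 1.764 = 1.02 g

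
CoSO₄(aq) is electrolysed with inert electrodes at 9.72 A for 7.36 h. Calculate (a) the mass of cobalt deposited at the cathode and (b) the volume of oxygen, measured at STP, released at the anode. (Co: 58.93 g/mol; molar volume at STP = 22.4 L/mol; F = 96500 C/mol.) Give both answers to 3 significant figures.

78.6 g Co; 14.9 L O₂

Q = 9.72 × 26496 = 2.575×10^5 C; n(e⁻) = 2.575×10^5 / 96500 = 2.668 mol
Cathode: Co²⁺ + 2e⁻ → Co → n(Co) = 2.668/2 = 1.334 mol → 78.6 g
Anode: 2H₂O → O₂ + 4H⁺ + 4e⁻ → n(O₂) = 2.668/4 = 0.6670 mol → 14.9 L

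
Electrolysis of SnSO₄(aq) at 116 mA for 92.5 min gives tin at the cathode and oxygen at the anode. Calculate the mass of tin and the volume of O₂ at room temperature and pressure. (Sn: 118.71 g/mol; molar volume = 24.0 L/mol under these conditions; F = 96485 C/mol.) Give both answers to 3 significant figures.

Q = 0.116 × 5550 = 643.8 C; n(e⁻) = 643.8 / 96485 = 0.006673 mol
Cathode: Sn²⁺ + 2e⁻ → Sn → n(Sn) = 0.006673/2 = 0.003337 mol → 0.396 g
Anode: 2H₂O → O₂ + 4H⁺ + 4e⁻ → n(O₂) = 0.006673/4 = 0.001668 mol → 0.0400 L

0.396 g Sn; 0.0400 L O₂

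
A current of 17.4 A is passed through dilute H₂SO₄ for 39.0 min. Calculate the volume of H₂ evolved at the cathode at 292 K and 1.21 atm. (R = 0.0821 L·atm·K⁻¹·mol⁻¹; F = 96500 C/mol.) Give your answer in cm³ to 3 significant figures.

Q = 17.4 A × 2340 s = 40720 C
n(e⁻) = 40720 / 96500 = 0.4220 mol
2H⁺ + 2e⁻ → H₂, so n(H₂) = 0.4220 / 2 = 0.2110 mol
V = nRT/P = 0.2110 × 0.0821 × 292 / 1.21 = 4.180 L
= 4180 cm³

4180 cm³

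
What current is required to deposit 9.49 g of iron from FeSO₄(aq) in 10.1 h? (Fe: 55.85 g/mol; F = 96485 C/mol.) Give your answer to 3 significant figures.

n(Fe) = 9.49 / 55.85 = 0.1699 mol
Fe²⁺ + 2e⁻ → Fe, so n(e⁻) = 2 × 0.1699 = 0.3398 mol
Q = 0.3398 × 96485 = 32790 C
I = Q / t = 32790 / 36360 s = 0.902 A

0.902 A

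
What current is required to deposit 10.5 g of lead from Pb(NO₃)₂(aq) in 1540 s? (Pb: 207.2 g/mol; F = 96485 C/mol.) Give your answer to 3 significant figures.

n(Pb) = 10.5 / 207.2 = 0.05068 mol
Pb²⁺ + 2e⁻ → Pb, so n(e⁻) = 2 × 0.05068 = 0.1014 mol
Q = 0.1014 × 96485 = 9784 C
I = Q / t = 9784 / 1540 s = 6.35 A

6.35 A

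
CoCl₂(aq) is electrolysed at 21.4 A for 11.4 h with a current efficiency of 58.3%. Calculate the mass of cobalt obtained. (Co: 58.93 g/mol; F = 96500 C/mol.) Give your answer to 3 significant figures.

Q = 21.4 × 41040 = 8.783×10^5 C
n(e⁻) = 8.783×10^5 / 96500 = 9.102 mol
Co²⁺ + 2e⁻ → Co, so theoretical m(Co) = 4.551 × 58.93 = 268.2 g
Actual mass = 58.3% × 268.2 = 156 g

156 g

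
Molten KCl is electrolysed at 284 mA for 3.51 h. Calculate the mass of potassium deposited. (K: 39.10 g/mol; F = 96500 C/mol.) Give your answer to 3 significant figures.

Charge passed = 0.284 × 12636 = 3589 C
Moles of electrons = 3589 / 96500 = 0.03719 mol
K⁺ + e⁻ → K, so n(K) = 0.03719 mol
m = 0.03719 × 39.10 = 1.45 g

1.45 g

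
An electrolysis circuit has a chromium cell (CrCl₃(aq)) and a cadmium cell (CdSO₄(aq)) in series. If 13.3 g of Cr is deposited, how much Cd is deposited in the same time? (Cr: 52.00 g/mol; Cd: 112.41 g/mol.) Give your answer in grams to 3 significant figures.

n(Cr) = 13.3 / 52.00 = 0.2558 mol
Cr³⁺ + 3e⁻ → Cr, so n(e⁻) = 3 × 0.2558 = 0.7674 mol
Same current for the same time ⇒ same n(e⁻) = 0.7674 mol in both cells.
Cd²⁺ + 2e⁻ → Cd, so n(Cd) = 0.7674 / 2 = 0.3837 mol
m(Cd) = 0.3837 × 112.41 = 43.1 g

43.1 g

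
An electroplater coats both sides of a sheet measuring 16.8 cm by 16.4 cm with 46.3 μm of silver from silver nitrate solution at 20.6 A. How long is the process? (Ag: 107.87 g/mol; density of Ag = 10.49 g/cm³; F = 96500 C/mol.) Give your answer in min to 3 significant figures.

19.4 min

Plated area = 2 × 16.8 × 16.4 = 551.0 cm²
Volume = 551.0 × 46.3×10⁻⁴ cm = 2.551 cm³
m(Ag) = 2.551 × 10.49 = 26.76 g
n(Ag) = 26.76 / 107.87 = 0.2481 mol; n(e⁻) = 0.2481 mol
Q = 0.2481 × 96500 = 23940 C
t = 23940 / 20.6 = 1162 s = 19.4 min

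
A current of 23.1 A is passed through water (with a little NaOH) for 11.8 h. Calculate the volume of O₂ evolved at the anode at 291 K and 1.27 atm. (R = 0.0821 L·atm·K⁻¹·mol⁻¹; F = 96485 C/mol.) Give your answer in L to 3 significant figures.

Q = 23.1 A × 42480 s = 9.813×10^5 C
Moles of electrons = 9.813×10^5 / 96485 = 10.17 mol
2H₂O → O₂ + 4H⁺ + 4e⁻, so n(O₂) = 10.17 / 4 = 2.543 mol
V = nRT/P = 2.543 × 0.0821 × 291 / 1.27 = 47.84 L

47.8 L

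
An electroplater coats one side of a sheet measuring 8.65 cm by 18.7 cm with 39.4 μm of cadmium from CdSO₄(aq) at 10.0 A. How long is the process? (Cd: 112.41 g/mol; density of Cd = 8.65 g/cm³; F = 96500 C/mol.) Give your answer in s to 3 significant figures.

947 s

Plated area = 8.65 × 18.7 = 161.8 cm²
Volume = 161.8 × 39.4×10⁻⁴ cm = 0.6375 cm³
m(Cd) = 0.6375 × 8.65 = 5.514 g
n(Cd) = 5.514 / 112.41 = 0.04905 mol; n(e⁻) = 2 × 0.04905 = 0.09810 mol
Q = 0.09810 × 96500 = 9467 C
t = 9467 / 10.0 = 946.7 s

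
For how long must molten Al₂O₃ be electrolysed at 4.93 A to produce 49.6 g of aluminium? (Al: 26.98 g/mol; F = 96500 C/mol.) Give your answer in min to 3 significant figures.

n(Al) = 49.6 / 26.98 = 1.838 mol
Al³⁺ + 3e⁻ → Al, so n(e⁻) = 3 × 1.838 = 5.514 mol
Q = 5.514 × 96500 = 5.321×10^5 C
t = Q / I = 5.321×10^5 / 4.93 = 1.079×10^5 s = 1800 min

1800 min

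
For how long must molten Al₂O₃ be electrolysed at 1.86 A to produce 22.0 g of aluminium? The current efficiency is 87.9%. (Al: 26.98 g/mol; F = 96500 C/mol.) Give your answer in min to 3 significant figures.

n(Al) = 22.0 / 26.98 = 0.8154 mol
Al³⁺ + 3e⁻ → Al, so n(e⁻) = 3 × 0.8154 = 2.446 mol
Q = 2.446 × 96500 / 0.879 = 2.685×10^5 C
t = Q / I = 2.685×10^5 / 1.86 = 1.444×10^5 s = 2410 min

2410 min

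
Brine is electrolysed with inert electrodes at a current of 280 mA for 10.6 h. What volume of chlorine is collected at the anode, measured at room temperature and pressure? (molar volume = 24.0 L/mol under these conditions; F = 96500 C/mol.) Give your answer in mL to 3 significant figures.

1330 mL

Charge passed = 0.280 × 38160 = 10680 C
n(e⁻) = 10680 / 96500 = 0.1107 mol
2Cl⁻ → Cl₂ + 2e⁻, so n(Cl₂) = 0.1107 / 2 = 0.05535 mol
V = 0.05535 × 24.0 = 1.328 L
= 1330 mL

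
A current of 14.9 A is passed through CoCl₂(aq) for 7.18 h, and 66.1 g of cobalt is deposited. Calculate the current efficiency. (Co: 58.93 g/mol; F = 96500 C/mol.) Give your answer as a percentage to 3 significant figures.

Q = 14.9 × 25848 = 3.851×10^5 C
n(e⁻) = 3.851×10^5 / 96500 = 3.991 mol
Co²⁺ + 2e⁻ → Co, so theoretical n(Co) = 1.996 mol → 117.6 g
Efficiency = 66.1 / 117.6 = 0.5621 = 56.2%

56.2%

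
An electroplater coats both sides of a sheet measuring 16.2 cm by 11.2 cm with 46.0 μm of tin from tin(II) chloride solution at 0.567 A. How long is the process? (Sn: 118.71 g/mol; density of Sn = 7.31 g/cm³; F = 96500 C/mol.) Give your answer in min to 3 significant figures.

583 min

Plated area = 2 × 16.2 × 11.2 = 362.9 cm²
Volume = 362.9 × 46.0×10⁻⁴ cm = 1.669 cm³
m(Sn) = 1.669 × 7.31 = 12.20 g
n(Sn) = 12.20 / 118.71 = 0.1028 mol; n(e⁻) = 2 × 0.1028 = 0.2056 mol
Q = 0.2056 × 96500 = 19840 C
t = 19840 / 0.567 = 34990 s = 583 min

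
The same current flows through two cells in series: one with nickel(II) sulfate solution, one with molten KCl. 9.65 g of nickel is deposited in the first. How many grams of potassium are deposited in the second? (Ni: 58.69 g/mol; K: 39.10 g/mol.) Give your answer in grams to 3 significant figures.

n(Ni) = 9.65 / 58.69 = 0.1644 mol
Ni²⁺ + 2e⁻ → Ni, so n(e⁻) = 2 × 0.1644 = 0.3288 mol
The cells are in series, so the same charge (and hence the same n(e⁻) = 0.3288 mol) passes through both.
K⁺ + e⁻ → K, so n(K) = 0.3288 mol
m(K) = 0.3288 × 39.10 = 12.9 g

12.9 g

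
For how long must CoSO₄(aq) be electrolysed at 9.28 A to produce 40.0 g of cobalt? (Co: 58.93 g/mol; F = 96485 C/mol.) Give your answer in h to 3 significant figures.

3.92 h

n(Co) = 40.0 / 58.93 = 0.6788 mol
Co²⁺ + 2e⁻ → Co, so n(e⁻) = 2 × 0.6788 = 1.358 mol
Q = 1.358 × 96485 = 1.310×10^5 C
t = Q / I = 1.310×10^5 / 9.28 = 14120 s = 3.92 h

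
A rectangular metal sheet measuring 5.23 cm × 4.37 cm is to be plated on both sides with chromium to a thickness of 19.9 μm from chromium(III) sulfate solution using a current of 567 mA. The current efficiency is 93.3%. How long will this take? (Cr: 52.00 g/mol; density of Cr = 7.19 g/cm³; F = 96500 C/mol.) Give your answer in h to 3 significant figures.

1.91 h

Plated area = 2 × 5.23 × 4.37 = 45.71 cm²
Volume = 45.71 × 19.9×10⁻⁴ cm = 0.09096 cm³
m(Cr) = 0.09096 × 7.19 = 0.6540 g
n(Cr) = 0.6540 / 52.00 = 0.01258 mol; n(e⁻) = 3 × 0.01258 = 0.03774 mol
Q = 0.03774 × 96500 / 0.933 = 3903 C
t = 3903 / 0.567 = 6884 s = 1.91 h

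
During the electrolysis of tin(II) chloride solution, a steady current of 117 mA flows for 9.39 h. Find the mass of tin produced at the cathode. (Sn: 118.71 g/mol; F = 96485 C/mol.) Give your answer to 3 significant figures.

Charge passed = 0.117 × 33804 = 3955 C
Moles of electrons = 3955 / 96485 = 0.04099 mol
Sn²⁺ + 2e⁻ → Sn, so n(Sn) = 0.04099 / 2 = 0.02050 mol
m = 0.02050 × 118.71 = 2.43 g

2.43 g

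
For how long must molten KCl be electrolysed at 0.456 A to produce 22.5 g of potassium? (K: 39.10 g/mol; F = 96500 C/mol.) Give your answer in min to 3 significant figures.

2030 min

n(K) = 22.5 / 39.10 = 0.5754 mol
K⁺ + e⁻ → K, so n(e⁻) = 0.5754 mol
Q = 0.5754 × 96500 = 55530 C
t = Q / I = 55530 / 0.456 = 1.218×10^5 s = 2030 min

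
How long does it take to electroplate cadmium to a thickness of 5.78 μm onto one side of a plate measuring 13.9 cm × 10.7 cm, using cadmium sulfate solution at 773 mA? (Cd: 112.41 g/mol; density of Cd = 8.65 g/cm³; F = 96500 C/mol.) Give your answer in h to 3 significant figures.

0.459 h

Plated area = 13.9 × 10.7 = 148.7 cm²
Volume = 148.7 × 5.78×10⁻⁴ cm = 0.08595 cm³
m(Cd) = 0.08595 × 8.65 = 0.7435 g
n(Cd) = 0.7435 / 112.41 = 0.006614 mol; n(e⁻) = 2 × 0.006614 = 0.01323 mol
Q = 0.01323 × 96500 = 1277 C
t = 1277 / 0.773 = 1652 s = 0.459 h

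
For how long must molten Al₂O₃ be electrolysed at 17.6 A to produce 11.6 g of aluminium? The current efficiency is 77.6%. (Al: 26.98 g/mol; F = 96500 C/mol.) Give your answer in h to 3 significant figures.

2.53 h

n(Al) = 11.6 / 26.98 = 0.4299 mol
Al³⁺ + 3e⁻ → Al, so n(e⁻) = 3 × 0.4299 = 1.290 mol
Q = 1.290 × 96500 / 0.776 = 1.604×10^5 C
t = Q / I = 1.604×10^5 / 17.6 = 9114 s = 2.53 h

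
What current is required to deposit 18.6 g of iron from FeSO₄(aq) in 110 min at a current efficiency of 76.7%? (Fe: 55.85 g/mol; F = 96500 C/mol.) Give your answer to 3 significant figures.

n(Fe) = 18.6 / 55.85 = 0.3330 mol
Fe²⁺ + 2e⁻ → Fe, so n(e⁻) = 2 × 0.3330 = 0.6660 mol
Q = 0.6660 × 96500 / 0.767 = 83790 C
I = Q / t = 83790 / 6600 s = 12.7 A

12.7 A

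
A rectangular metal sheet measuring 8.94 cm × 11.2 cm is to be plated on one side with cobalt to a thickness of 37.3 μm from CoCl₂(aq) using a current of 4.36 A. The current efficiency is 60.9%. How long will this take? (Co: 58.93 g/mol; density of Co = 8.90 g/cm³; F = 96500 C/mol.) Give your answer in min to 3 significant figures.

68.3 min

Plated area = 8.94 × 11.2 = 100.1 cm²
Volume = 100.1 × 37.3×10⁻⁴ cm = 0.3734 cm³
m(Co) = 0.3734 × 8.90 = 3.323 g
n(Co) = 3.323 / 58.93 = 0.05639 mol; n(e⁻) = 2 × 0.05639 = 0.1128 mol
Q = 0.1128 × 96500 / 0.609 = 17870 C
t = 17870 / 4.36 = 4099 s = 68.3 min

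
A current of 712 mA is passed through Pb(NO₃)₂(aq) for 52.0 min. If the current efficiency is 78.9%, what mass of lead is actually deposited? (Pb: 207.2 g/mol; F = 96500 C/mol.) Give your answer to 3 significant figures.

1.88 g

Q = 0.712 × 3120 = 2221 C
n(e⁻) = 2221 / 96500 = 0.02302 mol
Pb²⁺ + 2e⁻ → Pb, so theoretical m(Pb) = 0.01151 × 207.2 = 2.385 g
Actual mass = 78.9% × 2.385 = 1.88 g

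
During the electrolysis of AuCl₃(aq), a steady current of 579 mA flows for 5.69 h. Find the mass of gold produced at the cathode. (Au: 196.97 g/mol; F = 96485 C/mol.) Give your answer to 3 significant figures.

Q = 0.579 A × 20484 s = 11860 C
n(e⁻) = 11860 / 96485 = 0.1229 mol
Au³⁺ + 3e⁻ → Au, so n(Au) = 0.1229 / 3 = 0.04097 mol
m = 0.04097 × 196.97 = 8.07 g

8.07 g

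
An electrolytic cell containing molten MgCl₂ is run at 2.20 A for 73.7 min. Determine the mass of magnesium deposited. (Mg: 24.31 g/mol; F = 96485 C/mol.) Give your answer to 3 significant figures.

1.23 g

Q = It = 2.20 × 4422 = 9728 C
n(e⁻) = 9728 / 96485 = 0.1008 mol
Mg²⁺ + 2e⁻ → Mg, so n(Mg) = 0.1008 / 2 = 0.05040 mol
m = 0.05040 × 24.31 = 1.23 g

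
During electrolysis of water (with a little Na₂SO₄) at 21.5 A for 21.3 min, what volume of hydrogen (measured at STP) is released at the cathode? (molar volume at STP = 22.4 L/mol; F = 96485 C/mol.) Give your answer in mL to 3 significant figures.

Charge passed = 21.5 × 1278 = 27480 C
Moles of electrons = 27480 / 96485 = 0.2848 mol
2H⁺ + 2e⁻ → H₂, so n(H₂) = 0.2848 / 2 = 0.1424 mol
V = 0.1424 × 22.4 = 3.190 L
= 3190 mL

3190 mL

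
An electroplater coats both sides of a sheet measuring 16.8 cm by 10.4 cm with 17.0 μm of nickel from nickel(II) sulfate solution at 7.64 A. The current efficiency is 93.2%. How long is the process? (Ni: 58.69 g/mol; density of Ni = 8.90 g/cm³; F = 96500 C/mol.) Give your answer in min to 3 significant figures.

Plated area = 2 × 16.8 × 10.4 = 349.4 cm²
Volume = 349.4 × 17.0×10⁻⁴ cm = 0.5940 cm³
m(Ni) = 0.5940 × 8.90 = 5.287 g
n(Ni) = 5.287 / 58.69 = 0.09008 mol; n(e⁻) = 2 × 0.09008 = 0.1802 mol
Q = 0.1802 × 96500 / 0.932 = 18660 C
t = 18660 / 7.64 = 2442 s = 40.7 min

40.7 min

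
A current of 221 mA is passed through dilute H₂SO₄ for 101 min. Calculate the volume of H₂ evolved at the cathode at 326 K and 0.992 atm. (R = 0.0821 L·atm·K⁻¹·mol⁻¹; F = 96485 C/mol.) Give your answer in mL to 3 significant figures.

Q = It = 0.221 × 6060 = 1339 C
Moles of electrons = 1339 / 96485 = 0.01388 mol
2H⁺ + 2e⁻ → H₂, so n(H₂) = 0.01388 / 2 = 0.006940 mol
V = nRT/P = 0.006940 × 0.0821 × 326 / 0.992 = 0.1872 L
= 187 mL

187 mL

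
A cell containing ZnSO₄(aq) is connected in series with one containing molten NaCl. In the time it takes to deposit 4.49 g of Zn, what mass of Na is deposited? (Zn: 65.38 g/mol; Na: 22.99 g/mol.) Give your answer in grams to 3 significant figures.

3.16 g

n(Zn) = 4.49 / 65.38 = 0.06868 mol
Zn²⁺ + 2e⁻ → Zn, so n(e⁻) = 2 × 0.06868 = 0.1374 mol
The cells are in series, so the same charge (and hence the same n(e⁻) = 0.1374 mol) passes through both.
Na⁺ + e⁻ → Na, so n(Na) = 0.1374 mol
m(Na) = 0.1374 × 22.99 = 3.16 g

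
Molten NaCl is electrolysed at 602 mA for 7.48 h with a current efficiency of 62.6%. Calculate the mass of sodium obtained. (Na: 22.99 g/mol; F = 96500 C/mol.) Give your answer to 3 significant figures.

2.42 g

Q = 0.602 × 26928 = 16210 C
n(e⁻) = 16210 / 96500 = 0.1680 mol
Na⁺ + e⁻ → Na, so theoretical m(Na) = 0.1680 × 22.99 = 3.862 g
Actual mass = 62.6% × 3.862 = 2.42 g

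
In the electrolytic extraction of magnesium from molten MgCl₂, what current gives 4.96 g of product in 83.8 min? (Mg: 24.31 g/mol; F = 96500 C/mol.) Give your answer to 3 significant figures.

n(Mg) = 4.96 / 24.31 = 0.2040 mol
Mg²⁺ + 2e⁻ → Mg, so n(e⁻) = 2 × 0.2040 = 0.4080 mol
Q = 0.4080 × 96500 = 39370 C
I = Q / t = 39370 / 5028 s = 7.83 A

7.83 A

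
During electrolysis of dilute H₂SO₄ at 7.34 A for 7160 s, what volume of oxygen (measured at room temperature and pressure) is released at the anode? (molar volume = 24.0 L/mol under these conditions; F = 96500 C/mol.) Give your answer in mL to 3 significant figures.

Q = It = 7.34 × 7160 = 52550 C
n(e⁻) = Q/F = 52550/96500 = 0.5446 mol
2H₂O → O₂ + 4H⁺ + 4e⁻, so n(O₂) = 0.5446 / 4 = 0.1362 mol
V = 0.1362 × 24.0 = 3.269 L
= 3270 mL

3270 mL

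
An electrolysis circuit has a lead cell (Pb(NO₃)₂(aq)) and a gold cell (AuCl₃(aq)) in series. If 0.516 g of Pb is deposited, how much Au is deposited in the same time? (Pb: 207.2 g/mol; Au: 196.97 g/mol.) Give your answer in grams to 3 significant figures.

n(Pb) = 0.516 / 207.2 = 0.002490 mol
Pb²⁺ + 2e⁻ → Pb, so n(e⁻) = 2 × 0.002490 = 0.004980 mol
Since the cells are in series, n(e⁻) in the Au cell is also 0.004980 mol.
Au³⁺ + 3e⁻ → Au, so n(Au) = 0.004980 / 3 = 0.001660 mol
m(Au) = 0.001660 × 196.97 = 0.327 g

0.327 g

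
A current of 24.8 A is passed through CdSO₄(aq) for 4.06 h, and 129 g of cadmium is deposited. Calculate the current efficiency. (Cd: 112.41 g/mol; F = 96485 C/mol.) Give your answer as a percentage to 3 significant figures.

Q = 24.8 × 14616 = 3.625×10^5 C
n(e⁻) = 3.625×10^5 / 96485 = 3.757 mol
Cd²⁺ + 2e⁻ → Cd, so theoretical n(Cd) = 1.879 mol → 211.2 g
Efficiency = 129 / 211.2 = 0.6108 = 61.1%

61.1%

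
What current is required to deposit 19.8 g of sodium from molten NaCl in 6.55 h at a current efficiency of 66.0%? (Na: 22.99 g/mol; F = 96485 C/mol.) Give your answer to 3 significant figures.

n(Na) = 19.8 / 22.99 = 0.8612 mol
Na⁺ + e⁻ → Na, so n(e⁻) = 0.8612 mol
Q = 0.8612 × 96485 / 0.660 = 1.259×10^5 C
I = Q / t = 1.259×10^5 / 23580 s = 5.34 A

5.34 A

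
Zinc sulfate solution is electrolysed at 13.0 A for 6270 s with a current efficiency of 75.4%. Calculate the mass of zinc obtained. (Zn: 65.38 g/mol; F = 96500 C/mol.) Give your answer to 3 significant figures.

20.8 g

Q = 13.0 × 6270 = 81510 C
n(e⁻) = 81510 / 96500 = 0.8447 mol
Zn²⁺ + 2e⁻ → Zn, so theoretical m(Zn) = 0.4224 × 65.38 = 27.62 g
Actual mass = 75.4% × 27.62 = 20.8 g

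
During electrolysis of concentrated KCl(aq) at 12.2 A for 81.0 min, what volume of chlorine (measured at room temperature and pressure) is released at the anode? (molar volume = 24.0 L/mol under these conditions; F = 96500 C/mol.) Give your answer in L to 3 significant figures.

Q = It = 12.2 × 4860 = 59290 C
Moles of electrons = 59290 / 96500 = 0.6144 mol
2Cl⁻ → Cl₂ + 2e⁻, so n(Cl₂) = 0.6144 / 2 = 0.3072 mol
V = 0.3072 × 24.0 = 7.373 L

7.37 L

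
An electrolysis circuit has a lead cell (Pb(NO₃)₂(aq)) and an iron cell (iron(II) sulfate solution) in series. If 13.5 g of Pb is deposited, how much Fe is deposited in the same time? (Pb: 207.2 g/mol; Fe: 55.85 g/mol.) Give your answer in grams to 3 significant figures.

3.64 g

n(Pb) = 13.5 / 207.2 = 0.06515 mol
Pb²⁺ + 2e⁻ → Pb, so n(e⁻) = 2 × 0.06515 = 0.1303 mol
The cells are in series, so the same charge (and hence the same n(e⁻) = 0.1303 mol) passes through both.
Fe²⁺ + 2e⁻ → Fe, so n(Fe) = 0.1303 / 2 = 0.06515 mol
m(Fe) = 0.06515 × 55.85 = 3.64 g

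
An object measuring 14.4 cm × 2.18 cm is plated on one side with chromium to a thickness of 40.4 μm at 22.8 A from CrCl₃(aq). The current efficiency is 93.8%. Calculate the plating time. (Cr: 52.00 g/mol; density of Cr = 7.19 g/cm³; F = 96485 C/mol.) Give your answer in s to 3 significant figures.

237 s

Plated area = 14.4 × 2.18 = 31.39 cm²
Volume = 31.39 × 40.4×10⁻⁴ cm = 0.1268 cm³
m(Cr) = 0.1268 × 7.19 = 0.9117 g
n(Cr) = 0.9117 / 52.00 = 0.01753 mol; n(e⁻) = 3 × 0.01753 = 0.05259 mol
Q = 0.05259 × 96485 / 0.938 = 5410 C
t = 5410 / 22.8 = 237.3 s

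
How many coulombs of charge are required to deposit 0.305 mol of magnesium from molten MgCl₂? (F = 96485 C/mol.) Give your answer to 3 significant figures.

58900 C

Mg²⁺ + 2e⁻ → Mg, so n(e⁻) = 2 × 0.305 = 0.6100 mol
Q = 0.6100 × 96485 = 58860 C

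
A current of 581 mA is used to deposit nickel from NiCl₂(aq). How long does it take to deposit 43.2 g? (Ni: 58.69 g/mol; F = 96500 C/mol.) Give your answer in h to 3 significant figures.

n(Ni) = 43.2 / 58.69 = 0.7361 mol
Ni²⁺ + 2e⁻ → Ni, so n(e⁻) = 2 × 0.7361 = 1.472 mol
Q = 1.472 × 96500 = 1.420×10^5 C
t = Q / I = 1.420×10^5 / 0.581 = 2.444×10^5 s = 67.9 h

67.9 h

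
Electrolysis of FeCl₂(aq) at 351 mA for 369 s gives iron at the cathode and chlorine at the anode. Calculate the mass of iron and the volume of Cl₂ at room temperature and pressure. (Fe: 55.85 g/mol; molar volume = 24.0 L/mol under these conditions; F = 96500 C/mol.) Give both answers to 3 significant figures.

Q = 0.351 × 369 = 129.5 C; n(e⁻) = 129.5 / 96500 = 0.001342 mol
Cathode: Fe²⁺ + 2e⁻ → Fe → n(Fe) = 0.001342/2 = 6.710×10^-4 mol → 0.0375 g
Anode: 2Cl⁻ → Cl₂ + 2e⁻ → n(Cl₂) = 0.001342/2 = 6.710×10^-4 mol → 0.0161 L

0.0375 g Fe; 0.0161 L Cl₂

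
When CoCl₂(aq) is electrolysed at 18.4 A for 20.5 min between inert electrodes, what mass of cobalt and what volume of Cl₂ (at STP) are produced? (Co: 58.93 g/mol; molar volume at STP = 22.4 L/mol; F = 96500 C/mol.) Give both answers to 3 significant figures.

6.91 g Co; 2.63 L Cl₂

Q = 18.4 × 1230 = 22630 C; n(e⁻) = 22630 / 96500 = 0.2345 mol
Cathode: Co²⁺ + 2e⁻ → Co → n(Co) = 0.2345/2 = 0.1173 mol → 6.91 g
Anode: 2Cl⁻ → Cl₂ + 2e⁻ → n(Cl₂) = 0.2345/2 = 0.1173 mol → 2.63 L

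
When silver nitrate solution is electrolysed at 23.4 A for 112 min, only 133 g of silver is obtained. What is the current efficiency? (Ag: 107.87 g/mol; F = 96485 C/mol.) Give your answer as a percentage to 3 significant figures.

Q = 23.4 × 6720 = 1.572×10^5 C
n(e⁻) = 1.572×10^5 / 96485 = 1.629 mol
Ag⁺ + e⁻ → Ag, so theoretical n(Ag) = 1.629 mol → 175.7 g
Efficiency = 133 / 175.7 = 0.7570 = 75.7%

75.7%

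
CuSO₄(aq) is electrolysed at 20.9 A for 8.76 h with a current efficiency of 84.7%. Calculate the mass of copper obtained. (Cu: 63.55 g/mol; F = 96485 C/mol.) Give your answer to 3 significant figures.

184 g

Q = 20.9 × 31536 = 6.591×10^5 C
n(e⁻) = 6.591×10^5 / 96485 = 6.831 mol
Cu²⁺ + 2e⁻ → Cu, so theoretical m(Cu) = 3.416 × 63.55 = 217.1 g
Actual mass = 84.7% × 217.1 = 184 g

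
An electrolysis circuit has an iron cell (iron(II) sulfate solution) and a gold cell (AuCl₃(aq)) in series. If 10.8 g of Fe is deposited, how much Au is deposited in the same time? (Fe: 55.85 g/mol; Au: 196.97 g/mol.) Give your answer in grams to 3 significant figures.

25.4 g

n(Fe) = 10.8 / 55.85 = 0.1934 mol
Fe²⁺ + 2e⁻ → Fe, so n(e⁻) = 2 × 0.1934 = 0.3868 mol
In series, the same 0.3868 mol of electrons flows through the second cell.
Au³⁺ + 3e⁻ → Au, so n(Au) = 0.3868 / 3 = 0.1289 mol
m(Au) = 0.1289 × 196.97 = 25.4 g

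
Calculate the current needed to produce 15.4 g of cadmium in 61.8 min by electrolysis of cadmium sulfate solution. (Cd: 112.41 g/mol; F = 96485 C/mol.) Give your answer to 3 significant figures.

n(Cd) = 15.4 / 112.41 = 0.1370 mol
Cd²⁺ + 2e⁻ → Cd, so n(e⁻) = 2 × 0.1370 = 0.2740 mol
Q = 0.2740 × 96485 = 26440 C
I = Q / t = 26440 / 3708 s = 7.13 A

7.13 A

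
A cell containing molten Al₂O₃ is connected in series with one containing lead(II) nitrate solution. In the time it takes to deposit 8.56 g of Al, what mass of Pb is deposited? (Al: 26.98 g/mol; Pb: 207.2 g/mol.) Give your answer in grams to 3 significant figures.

98.6 g

n(Al) = 8.56 / 26.98 = 0.3173 mol
Al³⁺ + 3e⁻ → Al, so n(e⁻) = 3 × 0.3173 = 0.9519 mol
Same current for the same time ⇒ same n(e⁻) = 0.9519 mol in both cells.
Pb²⁺ + 2e⁻ → Pb, so n(Pb) = 0.9519 / 2 = 0.4760 mol
m(Pb) = 0.4760 × 207.2 = 98.6 g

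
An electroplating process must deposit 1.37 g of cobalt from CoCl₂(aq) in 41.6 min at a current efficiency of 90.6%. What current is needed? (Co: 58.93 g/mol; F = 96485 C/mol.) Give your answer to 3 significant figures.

n(Co) = 1.37 / 58.93 = 0.02325 mol
Co²⁺ + 2e⁻ → Co, so n(e⁻) = 2 × 0.02325 = 0.04650 mol
Q = 0.04650 × 96485 / 0.906 = 4952 C
I = Q / t = 4952 / 2496 s = 1.98 A

1.98 A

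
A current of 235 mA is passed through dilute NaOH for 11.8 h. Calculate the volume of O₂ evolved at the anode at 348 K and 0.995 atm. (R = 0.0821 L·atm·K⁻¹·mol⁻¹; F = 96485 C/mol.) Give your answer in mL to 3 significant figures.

Charge passed = 0.235 × 42480 = 9983 C
Moles of electrons = 9983 / 96485 = 0.1035 mol
2H₂O → O₂ + 4H⁺ + 4e⁻, so n(O₂) = 0.1035 / 4 = 0.02588 mol
V = nRT/P = 0.02588 × 0.0821 × 348 / 0.995 = 0.7431 L
= 743 mL

743 mL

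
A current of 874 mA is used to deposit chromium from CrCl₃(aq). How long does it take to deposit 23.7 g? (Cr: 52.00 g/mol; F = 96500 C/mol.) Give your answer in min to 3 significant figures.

n(Cr) = 23.7 / 52.00 = 0.4558 mol
Cr³⁺ + 3e⁻ → Cr, so n(e⁻) = 3 × 0.4558 = 1.367 mol
Q = 1.367 × 96500 = 1.319×10^5 C
t = Q / I = 1.319×10^5 / 0.874 = 1.509×10^5 s = 2520 min

2520 min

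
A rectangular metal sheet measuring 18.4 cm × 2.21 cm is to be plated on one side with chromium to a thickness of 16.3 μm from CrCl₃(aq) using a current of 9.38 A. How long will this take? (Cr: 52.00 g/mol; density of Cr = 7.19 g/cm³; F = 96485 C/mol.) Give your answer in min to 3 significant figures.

4.71 min

Plated area = 18.4 × 2.21 = 40.66 cm²
Volume = 40.66 × 16.3×10⁻⁴ cm = 0.06628 cm³
m(Cr) = 0.06628 × 7.19 = 0.4766 g
n(Cr) = 0.4766 / 52.00 = 0.009165 mol; n(e⁻) = 3 × 0.009165 = 0.02750 mol
Q = 0.02750 × 96485 = 2653 C
t = 2653 / 9.38 = 282.8 s = 4.71 min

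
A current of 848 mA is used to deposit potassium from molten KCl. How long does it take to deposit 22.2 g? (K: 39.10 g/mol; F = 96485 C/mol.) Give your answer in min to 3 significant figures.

1080 min

n(K) = 22.2 / 39.10 = 0.5678 mol
K⁺ + e⁻ → K, so n(e⁻) = 0.5678 mol
Q = 0.5678 × 96485 = 54780 C
t = Q / I = 54780 / 0.848 = 64600 s = 1080 min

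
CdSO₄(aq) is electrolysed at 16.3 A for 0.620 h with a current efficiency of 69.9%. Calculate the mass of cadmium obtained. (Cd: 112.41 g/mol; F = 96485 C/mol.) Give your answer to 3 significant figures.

14.8 g

Q = 16.3 × 2232 = 36380 C
n(e⁻) = 36380 / 96485 = 0.3771 mol
Cd²⁺ + 2e⁻ → Cd, so theoretical m(Cd) = 0.1886 × 112.41 = 21.20 g
Actual mass = 69.9% × 21.20 = 14.8 g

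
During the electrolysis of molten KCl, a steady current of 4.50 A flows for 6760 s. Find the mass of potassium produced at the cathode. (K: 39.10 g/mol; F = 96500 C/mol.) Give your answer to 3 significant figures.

12.3 g

Q = It = 4.50 × 6760 = 30420 C
n(e⁻) = Q/F = 30420/96500 = 0.3152 mol
K⁺ + e⁻ → K, so n(K) = 0.3152 mol
m = 0.3152 × 39.10 = 12.3 g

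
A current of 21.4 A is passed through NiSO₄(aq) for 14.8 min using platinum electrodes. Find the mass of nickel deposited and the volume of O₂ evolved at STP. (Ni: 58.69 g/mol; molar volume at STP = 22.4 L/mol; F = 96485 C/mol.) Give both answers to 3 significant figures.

5.78 g Ni; 1.10 L O₂

Q = 21.4 × 888 = 19000 C; n(e⁻) = 19000 / 96485 = 0.1969 mol
Cathode: Ni²⁺ + 2e⁻ → Ni → n(Ni) = 0.1969/2 = 0.09845 mol → 5.78 g
Anode: 2H₂O → O₂ + 4H⁺ + 4e⁻ → n(O₂) = 0.1969/4 = 0.04923 mol → 1.10 L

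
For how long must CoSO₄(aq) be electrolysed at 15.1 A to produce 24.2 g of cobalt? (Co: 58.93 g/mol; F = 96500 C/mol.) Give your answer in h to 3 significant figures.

1.46 h

n(Co) = 24.2 / 58.93 = 0.4107 mol
Co²⁺ + 2e⁻ → Co, so n(e⁻) = 2 × 0.4107 = 0.8214 mol
Q = 0.8214 × 96500 = 79270 C
t = Q / I = 79270 / 15.1 = 5250 s = 1.46 h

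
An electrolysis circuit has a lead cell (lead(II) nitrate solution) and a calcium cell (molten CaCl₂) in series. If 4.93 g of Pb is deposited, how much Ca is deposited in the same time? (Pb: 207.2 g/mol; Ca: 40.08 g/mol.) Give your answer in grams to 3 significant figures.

0.954 g

n(Pb) = 4.93 / 207.2 = 0.02379 mol
Pb²⁺ + 2e⁻ → Pb, so n(e⁻) = 2 × 0.02379 = 0.04758 mol
The cells are in series, so the same charge (and hence the same n(e⁻) = 0.04758 mol) passes through both.
Ca²⁺ + 2e⁻ → Ca, so n(Ca) = 0.04758 / 2 = 0.02379 mol
m(Ca) = 0.02379 × 40.08 = 0.954 g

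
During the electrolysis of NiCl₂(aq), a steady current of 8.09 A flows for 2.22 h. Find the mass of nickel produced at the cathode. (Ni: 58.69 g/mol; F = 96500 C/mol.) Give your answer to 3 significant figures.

19.7 g

Q = It = 8.09 × 7992 = 64660 C
n(e⁻) = Q/F = 64660/96500 = 0.6701 mol
Ni²⁺ + 2e⁻ → Ni, so n(Ni) = 0.6701 / 2 = 0.3351 mol
m = 0.3351 × 58.69 = 19.7 g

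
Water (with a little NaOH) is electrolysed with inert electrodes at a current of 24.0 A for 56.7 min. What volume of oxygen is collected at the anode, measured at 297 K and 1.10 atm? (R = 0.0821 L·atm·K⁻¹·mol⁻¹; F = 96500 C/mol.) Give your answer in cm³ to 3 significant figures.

4690 cm³

Q = 24.0 A × 3402 s = 81650 C
n(e⁻) = Q/F = 81650/96500 = 0.8461 mol
2H₂O → O₂ + 4H⁺ + 4e⁻, so n(O₂) = 0.8461 / 4 = 0.2115 mol
V = nRT/P = 0.2115 × 0.0821 × 297 / 1.10 = 4.688 L
= 4690 cm³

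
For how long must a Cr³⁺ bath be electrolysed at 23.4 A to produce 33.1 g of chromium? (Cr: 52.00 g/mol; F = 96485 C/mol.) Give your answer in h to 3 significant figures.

2.19 h

n(Cr) = 33.1 / 52.00 = 0.6365 mol
Cr³⁺ + 3e⁻ → Cr, so n(e⁻) = 3 × 0.6365 = 1.910 mol
Q = 1.910 × 96485 = 1.843×10^5 C
t = Q / I = 1.843×10^5 / 23.4 = 7876 s = 2.19 h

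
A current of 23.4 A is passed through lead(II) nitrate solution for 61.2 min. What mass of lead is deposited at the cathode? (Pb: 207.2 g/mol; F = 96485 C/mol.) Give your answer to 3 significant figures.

92.3 g

Charge passed = 23.4 × 3672 = 85920 C
Moles of electrons = 85920 / 96485 = 0.8905 mol
Pb²⁺ + 2e⁻ → Pb, so n(Pb) = 0.8905 / 2 = 0.4453 mol
m = 0.4453 × 207.2 = 92.3 g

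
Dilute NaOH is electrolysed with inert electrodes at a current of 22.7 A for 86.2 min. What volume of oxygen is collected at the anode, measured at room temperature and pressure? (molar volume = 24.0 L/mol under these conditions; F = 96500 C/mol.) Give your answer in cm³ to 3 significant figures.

Q = 22.7 A × 5172 s = 1.174×10^5 C
Moles of electrons = 1.174×10^5 / 96500 = 1.217 mol
2H₂O → O₂ + 4H⁺ + 4e⁻, so n(O₂) = 1.217 / 4 = 0.3043 mol
V = 0.3043 × 24.0 = 7.303 L
= 7300 cm³

7300 cm³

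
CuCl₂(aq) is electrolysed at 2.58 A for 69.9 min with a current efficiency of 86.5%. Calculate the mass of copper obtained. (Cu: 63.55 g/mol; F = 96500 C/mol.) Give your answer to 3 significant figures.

3.08 g

Q = 2.58 × 4194 = 10820 C
n(e⁻) = 10820 / 96500 = 0.1121 mol
Cu²⁺ + 2e⁻ → Cu, so theoretical m(Cu) = 0.05605 × 63.55 = 3.562 g
Actual mass = 86.5% × 3.562 = 3.08 g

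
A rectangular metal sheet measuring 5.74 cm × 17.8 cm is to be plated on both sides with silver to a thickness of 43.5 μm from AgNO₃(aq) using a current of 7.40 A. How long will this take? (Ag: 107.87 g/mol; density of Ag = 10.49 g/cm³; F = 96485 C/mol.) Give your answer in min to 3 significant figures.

Plated area = 2 × 5.74 × 17.8 = 204.3 cm²
Volume = 204.3 × 43.5×10⁻⁴ cm = 0.8887 cm³
m(Ag) = 0.8887 × 10.49 = 9.322 g
n(Ag) = 9.322 / 107.87 = 0.08642 mol; n(e⁻) = 0.08642 mol
Q = 0.08642 × 96485 = 8338 C
t = 8338 / 7.40 = 1127 s = 18.8 min

18.8 min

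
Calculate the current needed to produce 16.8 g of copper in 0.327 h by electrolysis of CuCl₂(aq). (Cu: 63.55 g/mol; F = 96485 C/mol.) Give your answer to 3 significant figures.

43.3 A

n(Cu) = 16.8 / 63.55 = 0.2644 mol
Cu²⁺ + 2e⁻ → Cu, so n(e⁻) = 2 × 0.2644 = 0.5288 mol
Q = 0.5288 × 96485 = 51020 C
I = Q / t = 51020 / 1177.2 s = 43.3 A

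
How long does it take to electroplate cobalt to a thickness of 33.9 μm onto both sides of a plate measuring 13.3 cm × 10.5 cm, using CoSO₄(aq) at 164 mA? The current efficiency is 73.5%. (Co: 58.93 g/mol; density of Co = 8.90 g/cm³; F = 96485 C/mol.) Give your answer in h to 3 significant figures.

63.6 h

Plated area = 2 × 13.3 × 10.5 = 279.3 cm²
Volume = 279.3 × 33.9×10⁻⁴ cm = 0.9468 cm³
m(Co) = 0.9468 × 8.90 = 8.427 g
n(Co) = 8.427 / 58.93 = 0.1430 mol; n(e⁻) = 2 × 0.1430 = 0.2860 mol
Q = 0.2860 × 96485 / 0.735 = 37540 C
t = 37540 / 0.164 = 2.289×10^5 s = 63.6 h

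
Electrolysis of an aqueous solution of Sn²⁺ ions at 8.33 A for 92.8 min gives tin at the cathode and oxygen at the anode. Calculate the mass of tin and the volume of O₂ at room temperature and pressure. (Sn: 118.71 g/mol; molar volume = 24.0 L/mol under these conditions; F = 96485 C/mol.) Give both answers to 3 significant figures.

28.5 g Sn; 2.88 L O₂

Q = 8.33 × 5568 = 46380 C; n(e⁻) = 46380 / 96485 = 0.4807 mol
Cathode: Sn²⁺ + 2e⁻ → Sn → n(Sn) = 0.4807/2 = 0.2404 mol → 28.5 g
Anode: 2H₂O → O₂ + 4H⁺ + 4e⁻ → n(O₂) = 0.4807/4 = 0.1202 mol → 2.88 L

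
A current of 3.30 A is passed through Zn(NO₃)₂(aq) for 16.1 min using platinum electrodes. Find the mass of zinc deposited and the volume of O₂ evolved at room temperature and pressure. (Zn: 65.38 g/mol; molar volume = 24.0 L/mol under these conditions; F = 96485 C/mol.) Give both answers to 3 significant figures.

1.08 g Zn; 0.198 L O₂

Q = 3.30 × 966 = 3188 C; n(e⁻) = 3188 / 96485 = 0.03304 mol
Cathode: Zn²⁺ + 2e⁻ → Zn → n(Zn) = 0.03304/2 = 0.01652 mol → 1.08 g
Anode: 2H₂O → O₂ + 4H⁺ + 4e⁻ → n(O₂) = 0.03304/4 = 0.008260 mol → 0.198 L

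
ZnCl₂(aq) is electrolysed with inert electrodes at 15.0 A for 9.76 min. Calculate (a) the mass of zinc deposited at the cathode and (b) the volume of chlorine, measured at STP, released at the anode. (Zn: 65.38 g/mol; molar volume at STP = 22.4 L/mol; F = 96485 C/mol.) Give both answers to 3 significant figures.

2.98 g Zn; 1.02 L Cl₂

Q = 15.0 × 585.6 = 8784 C; n(e⁻) = 8784 / 96485 = 0.09104 mol
Cathode: Zn²⁺ + 2e⁻ → Zn → n(Zn) = 0.09104/2 = 0.04552 mol → 2.98 g
Anode: 2Cl⁻ → Cl₂ + 2e⁻ → n(Cl₂) = 0.09104/2 = 0.04552 mol → 1.02 L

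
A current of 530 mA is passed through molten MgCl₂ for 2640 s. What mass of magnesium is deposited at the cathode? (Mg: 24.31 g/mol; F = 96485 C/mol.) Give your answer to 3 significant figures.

0.176 g

Q = 0.530 A × 2640 s = 1399 C
n(e⁻) = 1399 / 96485 = 0.01450 mol
Mg²⁺ + 2e⁻ → Mg, so n(Mg) = 0.01450 / 2 = 0.007250 mol
m = 0.007250 × 24.31 = 0.176 g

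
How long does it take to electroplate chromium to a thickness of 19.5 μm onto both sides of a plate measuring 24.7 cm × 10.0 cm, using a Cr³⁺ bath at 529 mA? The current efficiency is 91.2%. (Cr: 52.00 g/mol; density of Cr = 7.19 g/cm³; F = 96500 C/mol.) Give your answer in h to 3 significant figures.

22.2 h

Plated area = 2 × 24.7 × 10.0 = 494.0 cm²
Volume = 494.0 × 19.5×10⁻⁴ cm = 0.9633 cm³
m(Cr) = 0.9633 × 7.19 = 6.926 g
n(Cr) = 6.926 / 52.00 = 0.1332 mol; n(e⁻) = 3 × 0.1332 = 0.3996 mol
Q = 0.3996 × 96500 / 0.912 = 42280 C
t = 42280 / 0.529 = 79920 s = 22.2 h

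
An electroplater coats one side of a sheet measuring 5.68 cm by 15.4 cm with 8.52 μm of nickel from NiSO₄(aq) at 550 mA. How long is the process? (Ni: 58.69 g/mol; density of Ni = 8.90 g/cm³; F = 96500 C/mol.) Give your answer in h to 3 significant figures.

Plated area = 5.68 × 15.4 = 87.47 cm²
Volume = 87.47 × 8.52×10⁻⁴ cm = 0.07452 cm³
m(Ni) = 0.07452 × 8.90 = 0.6632 g
n(Ni) = 0.6632 / 58.69 = 0.01130 mol; n(e⁻) = 2 × 0.01130 = 0.02260 mol
Q = 0.02260 × 96500 = 2181 C
t = 2181 / 0.550 = 3965 s = 1.10 h

1.10 h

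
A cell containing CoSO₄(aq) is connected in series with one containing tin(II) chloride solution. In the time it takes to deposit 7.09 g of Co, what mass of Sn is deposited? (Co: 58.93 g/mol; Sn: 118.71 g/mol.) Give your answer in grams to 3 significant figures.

n(Co) = 7.09 / 58.93 = 0.1203 mol
Co²⁺ + 2e⁻ → Co, so n(e⁻) = 2 × 0.1203 = 0.2406 mol
Same current for the same time ⇒ same n(e⁻) = 0.2406 mol in both cells.
Sn²⁺ + 2e⁻ → Sn, so n(Sn) = 0.2406 / 2 = 0.1203 mol
m(Sn) = 0.1203 × 118.71 = 14.3 g

14.3 g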